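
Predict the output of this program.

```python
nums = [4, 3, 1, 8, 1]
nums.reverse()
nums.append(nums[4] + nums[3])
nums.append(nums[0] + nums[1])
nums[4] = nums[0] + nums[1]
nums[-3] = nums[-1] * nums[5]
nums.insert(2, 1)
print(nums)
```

[1, 8, 1, 1, 3, 63, 7, 9]

reverse → [1, 8, 1, 3, 4]
append nums[4]+nums[3] = 4+3 = 7 → [1, 8, 1, 3, 4, 7]
append nums[0]+nums[1] = 1+8 = 9 → [1, 8, 1, 3, 4, 7, 9]
nums[4] = nums[0]+nums[1] = 1+8 = 9 → [1, 8, 1, 3, 9, 7, 9]
nums[-3] = nums[-1]*nums[5] = 9*7 = 63 → [1, 8, 1, 3, 63, 7, 9]
insert 1 at 2 → [1, 8, 1, 1, 3, 63, 7, 9]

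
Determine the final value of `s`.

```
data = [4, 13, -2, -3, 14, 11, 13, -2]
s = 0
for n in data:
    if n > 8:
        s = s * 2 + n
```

n=4: not >8
n=13: >8, s = 0*2+13 = 13
n=-2: not >8
n=-3: not >8
n=14: >8, s = 13*2+14 = 40
n=11: >8, s = 40*2+11 = 91
n=13: >8, s = 91*2+13 = 195
n=-2: not >8

195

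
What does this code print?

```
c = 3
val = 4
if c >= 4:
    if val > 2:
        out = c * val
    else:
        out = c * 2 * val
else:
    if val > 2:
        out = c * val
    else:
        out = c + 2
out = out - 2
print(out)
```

10

c=3, val=4
c >= 4 is False; val > 2 is True
→ out = c * val = 12
out = 12-2 = 10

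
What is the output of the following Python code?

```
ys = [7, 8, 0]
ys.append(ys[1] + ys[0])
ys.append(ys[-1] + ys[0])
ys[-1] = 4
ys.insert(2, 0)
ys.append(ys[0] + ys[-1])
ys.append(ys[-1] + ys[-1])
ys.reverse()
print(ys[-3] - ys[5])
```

append ys[1]+ys[0] = 8+7 = 15 → [7, 8, 0, 15]
append ys[-1]+ys[0] = 15+7 = 22 → [7, 8, 0, 15, 22]
ys[-1] = 4 → [7, 8, 0, 15, 4]
insert 0 at 2 → [7, 8, 0, 0, 15, 4]
append ys[0]+ys[-1] = 7+4 = 11 → [7, 8, 0, 0, 15, 4, 11]
append ys[-1]+ys[-1] = 11+11 = 22 → [7, 8, 0, 0, 15, 4, 11, 22]
reverse → [22, 11, 4, 15, 0, 0, 8, 7]
ys[-3]-ys[5] = 0-0 = 0

0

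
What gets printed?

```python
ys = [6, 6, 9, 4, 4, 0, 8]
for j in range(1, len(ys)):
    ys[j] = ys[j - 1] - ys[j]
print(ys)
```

j=1: ys[1] = 6-6 = 0 → [6, 0, 9, 4, 4, 0, 8]
j=2: ys[2] = 0-9 = -9 → [6, 0, -9, 4, 4, 0, 8]
j=3: ys[3] = (-9)-4 = -13 → [6, 0, -9, -13, 4, 0, 8]
j=4: ys[4] = (-13)-4 = -17 → [6, 0, -9, -13, -17, 0, 8]
j=5: ys[5] = (-17)-0 = -17 → [6, 0, -9, -13, -17, -17, 8]
j=6: ys[6] = (-17)-8 = -25 → [6, 0, -9, -13, -17, -17, -25]

[6, 0, -9, -13, -17, -17, -25]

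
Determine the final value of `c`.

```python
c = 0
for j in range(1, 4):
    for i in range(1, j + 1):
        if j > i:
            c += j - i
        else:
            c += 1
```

7

j=1,i=1: not 1>1, c = 0+1 = 1
j=2,i=1: 2>1, c = 1+1 = 2
j=2,i=2: not 2>2, c = 2+1 = 3
j=3,i=1: 3>1, c = 3+2 = 5
j=3,i=2: 3>2, c = 5+1 = 6
j=3,i=3: not 3>3, c = 6+1 = 7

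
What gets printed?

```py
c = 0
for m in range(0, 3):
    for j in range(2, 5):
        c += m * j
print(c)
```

27

m=0,j=2: c = 0+0 = 0
m=0,j=3: c = 0+0 = 0
m=0,j=4: c = 0+0 = 0
m=1,j=2: c = 0+2 = 2
m=1,j=3: c = 2+3 = 5
m=1,j=4: c = 5+4 = 9
m=2,j=2: c = 9+4 = 13
m=2,j=3: c = 13+6 = 19
m=2,j=4: c = 19+8 = 27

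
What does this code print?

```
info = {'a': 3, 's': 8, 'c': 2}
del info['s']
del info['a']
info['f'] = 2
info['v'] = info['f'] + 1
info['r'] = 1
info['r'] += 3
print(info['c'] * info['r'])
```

8

del 's' → {'a': 3, 'c': 2}
del 'a' → {'c': 2}
info['f'] = 2 → {'c': 2, 'f': 2}
info['v'] = info['f']+1 = 3 → {'c': 2, 'f': 2, 'v': 3}
info['r'] = 1 → {'c': 2, 'f': 2, 'v': 3, 'r': 1}
info['r'] = 1+3 = 4 → {'c': 2, 'f': 2, 'v': 3, 'r': 4}
info['c']*info['r'] = 2*4 = 8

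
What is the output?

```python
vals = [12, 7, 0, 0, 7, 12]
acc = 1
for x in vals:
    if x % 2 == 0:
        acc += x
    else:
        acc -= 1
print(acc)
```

x=12: even, acc = 1+12 = 13
x=7: not even, acc = 13-1 = 12
x=0: even, acc = 12+0 = 12
x=0: even, acc = 12+0 = 12
x=7: not even, acc = 12-1 = 11
x=12: even, acc = 11+12 = 23

23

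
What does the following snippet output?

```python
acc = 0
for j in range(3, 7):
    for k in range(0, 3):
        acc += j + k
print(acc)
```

66

j=3,k=0: acc = 0+3 = 3
j=3,k=1: acc = 3+4 = 7
j=3,k=2: acc = 7+5 = 12
j=4,k=0: acc = 12+4 = 16
j=4,k=1: acc = 16+5 = 21
j=4,k=2: acc = 21+6 = 27
j=5,k=0: acc = 27+5 = 32
j=5,k=1: acc = 32+6 = 38
j=5,k=2: acc = 38+7 = 45
j=6,k=0: acc = 45+6 = 51
j=6,k=1: acc = 51+7 = 58
j=6,k=2: acc = 58+8 = 66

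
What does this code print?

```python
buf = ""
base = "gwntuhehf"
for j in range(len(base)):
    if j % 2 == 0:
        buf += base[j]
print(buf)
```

j=0: add 'g' → 'g'
j=1: skip
j=2: add 'n' → 'gn'
j=3: skip
j=4: add 'u' → 'gnu'
j=5: skip
j=6: add 'e' → 'gnue'
j=7: skip
j=8: add 'f' → 'gnuef'

gnuef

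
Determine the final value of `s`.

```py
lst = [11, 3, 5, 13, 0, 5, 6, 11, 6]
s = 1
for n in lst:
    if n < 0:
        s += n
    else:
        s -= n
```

-59

n=11: not <0, s = 1-11 = -10
n=3: not <0, s = (-10)-3 = -13
n=5: not <0, s = (-13)-5 = -18
n=13: not <0, s = (-18)-13 = -31
n=0: not <0, s = (-31)-0 = -31
n=5: not <0, s = (-31)-5 = -36
n=6: not <0, s = (-36)-6 = -42
n=11: not <0, s = (-42)-11 = -53
n=6: not <0, s = (-53)-6 = -59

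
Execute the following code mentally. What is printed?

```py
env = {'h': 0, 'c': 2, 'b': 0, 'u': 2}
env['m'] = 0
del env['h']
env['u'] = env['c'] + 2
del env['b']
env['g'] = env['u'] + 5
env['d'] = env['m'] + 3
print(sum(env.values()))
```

18

env['m'] = 0 → {'h': 0, 'c': 2, 'b': 0, 'u': 2, 'm': 0}
del 'h' → {'c': 2, 'b': 0, 'u': 2, 'm': 0}
env['u'] = env['c']+2 = 4 → {'c': 2, 'b': 0, 'u': 4, 'm': 0}
del 'b' → {'c': 2, 'u': 4, 'm': 0}
env['g'] = env['u']+5 = 9 → {'c': 2, 'u': 4, 'm': 0, 'g': 9}
env['d'] = env['m']+3 = 3 → {'c': 2, 'u': 4, 'm': 0, 'g': 9, 'd': 3}
sum of values = 18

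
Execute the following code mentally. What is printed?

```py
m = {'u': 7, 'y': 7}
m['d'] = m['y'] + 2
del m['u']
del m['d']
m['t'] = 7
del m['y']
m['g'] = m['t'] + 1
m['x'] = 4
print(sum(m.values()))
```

m['d'] = m['y']+2 = 9 → {'u': 7, 'y': 7, 'd': 9}
del 'u' → {'y': 7, 'd': 9}
del 'd' → {'y': 7}
m['t'] = 7 → {'y': 7, 't': 7}
del 'y' → {'t': 7}
m['g'] = m['t']+1 = 8 → {'t': 7, 'g': 8}
m['x'] = 4 → {'t': 7, 'g': 8, 'x': 4}
sum of values = 19

19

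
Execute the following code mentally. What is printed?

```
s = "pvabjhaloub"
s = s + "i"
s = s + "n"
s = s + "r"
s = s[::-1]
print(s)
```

+ 'i' → 'pvabjhaloubi'
+ 'n' → 'pvabjhaloubin'
+ 'r' → 'pvabjhaloubinr'
reverse → 'rnibuolahjbavp'

rnibuolahjbavp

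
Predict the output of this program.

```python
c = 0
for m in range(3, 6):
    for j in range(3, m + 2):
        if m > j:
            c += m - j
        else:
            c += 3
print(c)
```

22

m=3,j=3: not 3>3, c = 0+3 = 3
m=3,j=4: not 3>4, c = 3+3 = 6
m=4,j=3: 4>3, c = 6+1 = 7
m=4,j=4: not 4>4, c = 7+3 = 10
m=4,j=5: not 4>5, c = 10+3 = 13
m=5,j=3: 5>3, c = 13+2 = 15
m=5,j=4: 5>4, c = 15+1 = 16
m=5,j=5: not 5>5, c = 16+3 = 19
m=5,j=6: not 5>6, c = 19+3 = 22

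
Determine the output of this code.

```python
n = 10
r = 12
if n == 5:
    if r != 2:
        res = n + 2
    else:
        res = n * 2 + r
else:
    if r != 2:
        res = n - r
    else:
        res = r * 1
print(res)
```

n=10, r=12
n == 5 is False; r != 2 is True
→ res = n - r = -2

-2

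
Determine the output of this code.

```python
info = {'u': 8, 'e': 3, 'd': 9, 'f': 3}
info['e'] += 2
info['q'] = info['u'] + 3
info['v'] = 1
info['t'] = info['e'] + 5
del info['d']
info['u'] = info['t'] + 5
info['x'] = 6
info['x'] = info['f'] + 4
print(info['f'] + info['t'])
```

info['e'] = 3+2 = 5 → {'u': 8, 'e': 5, 'd': 9, 'f': 3}
info['q'] = info['u']+3 = 11 → {'u': 8, 'e': 5, 'd': 9, 'f': 3, 'q': 11}
info['v'] = 1 → {'u': 8, 'e': 5, 'd': 9, 'f': 3, 'q': 11, 'v': 1}
info['t'] = info['e']+5 = 10 → {'u': 8, 'e': 5, 'd': 9, 'f': 3, 'q': 11, 'v': 1, 't': 10}
del 'd' → {'u': 8, 'e': 5, 'f': 3, 'q': 11, 'v': 1, 't': 10}
info['u'] = info['t']+5 = 15 → {'u': 15, 'e': 5, 'f': 3, 'q': 11, 'v': 1, 't': 10}
info['x'] = 6 → {'u': 15, 'e': 5, 'f': 3, 'q': 11, 'v': 1, 't': 10, 'x': 6}
info['x'] = info['f']+4 = 7 → {'u': 15, 'e': 5, 'f': 3, 'q': 11, 'v': 1, 't': 10, 'x': 7}
info['f']+info['t'] = 3+10 = 13

13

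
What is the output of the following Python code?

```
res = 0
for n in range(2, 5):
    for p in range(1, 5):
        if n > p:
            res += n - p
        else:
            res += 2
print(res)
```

n=2,p=1: 2>1, res = 0+1 = 1
n=2,p=2: not 2>2, res = 1+2 = 3
n=2,p=3: not 2>3, res = 3+2 = 5
n=2,p=4: not 2>4, res = 5+2 = 7
n=3,p=1: 3>1, res = 7+2 = 9
n=3,p=2: 3>2, res = 9+1 = 10
n=3,p=3: not 3>3, res = 10+2 = 12
n=3,p=4: not 3>4, res = 12+2 = 14
n=4,p=1: 4>1, res = 14+3 = 17
n=4,p=2: 4>2, res = 17+2 = 19
n=4,p=3: 4>3, res = 19+1 = 20
n=4,p=4: not 4>4, res = 20+2 = 22

22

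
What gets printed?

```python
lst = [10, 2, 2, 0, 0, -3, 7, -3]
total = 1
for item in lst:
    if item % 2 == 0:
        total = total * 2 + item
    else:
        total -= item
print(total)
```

item=10: even, total = 1*2+10 = 12
item=2: even, total = 12*2+2 = 26
item=2: even, total = 26*2+2 = 54
item=0: even, total = 54*2+0 = 108
item=0: even, total = 108*2+0 = 216
item=-3: not even, total = 216-(-3) = 219
item=7: not even, total = 219-7 = 212
item=-3: not even, total = 212-(-3) = 215

215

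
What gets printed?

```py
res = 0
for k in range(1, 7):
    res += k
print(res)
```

k=1: res = 0+1 = 1
k=2: res = 1+2 = 3
k=3: res = 3+3 = 6
k=4: res = 6+4 = 10
k=5: res = 10+5 = 15
k=6: res = 15+6 = 21

21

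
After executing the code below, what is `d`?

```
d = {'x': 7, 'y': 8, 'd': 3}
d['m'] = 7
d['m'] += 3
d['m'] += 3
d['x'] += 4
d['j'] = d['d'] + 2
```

{'x': 11, 'y': 8, 'd': 3, 'm': 13, 'j': 5}

d['m'] = 7 → {'x': 7, 'y': 8, 'd': 3, 'm': 7}
d['m'] = 7+3 = 10 → {'x': 7, 'y': 8, 'd': 3, 'm': 10}
d['m'] = 10+3 = 13 → {'x': 7, 'y': 8, 'd': 3, 'm': 13}
d['x'] = 7+4 = 11 → {'x': 11, 'y': 8, 'd': 3, 'm': 13}
d['j'] = d['d']+2 = 5 → {'x': 11, 'y': 8, 'd': 3, 'm': 13, 'j': 5}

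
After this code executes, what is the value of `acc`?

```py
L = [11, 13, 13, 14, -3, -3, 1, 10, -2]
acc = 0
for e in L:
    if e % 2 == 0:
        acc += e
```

22

e=11: not even
e=13: not even
e=13: not even
e=14: even, acc = 0+14 = 14
e=-3: not even
e=-3: not even
e=1: not even
e=10: even, acc = 14+10 = 24
e=-2: even, acc = 24+(-2) = 22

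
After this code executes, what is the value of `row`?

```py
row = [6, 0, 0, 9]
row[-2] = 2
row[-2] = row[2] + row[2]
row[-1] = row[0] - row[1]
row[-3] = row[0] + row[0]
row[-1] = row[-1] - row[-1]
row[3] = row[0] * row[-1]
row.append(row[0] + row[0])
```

row[-2] = 2 → [6, 0, 2, 9]
row[-2] = row[2]+row[2] = 2+2 = 4 → [6, 0, 4, 9]
row[-1] = row[0]-row[1] = 6-0 = 6 → [6, 0, 4, 6]
row[-3] = row[0]+row[0] = 6+6 = 12 → [6, 12, 4, 6]
row[-1] = row[-1]-row[-1] = 6-6 = 0 → [6, 12, 4, 0]
row[3] = row[0]*row[-1] = 6*0 = 0 → [6, 12, 4, 0]
append row[0]+row[0] = 6+6 = 12 → [6, 12, 4, 0, 12]

[6, 12, 4, 0, 12]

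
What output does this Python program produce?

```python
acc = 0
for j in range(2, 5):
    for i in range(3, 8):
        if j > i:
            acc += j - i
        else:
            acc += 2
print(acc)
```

j=2,i=3: not 2>3, acc = 0+2 = 2
j=2,i=4: not 2>4, acc = 2+2 = 4
j=2,i=5: not 2>5, acc = 4+2 = 6
j=2,i=6: not 2>6, acc = 6+2 = 8
j=2,i=7: not 2>7, acc = 8+2 = 10
j=3,i=3: not 3>3, acc = 10+2 = 12
j=3,i=4: not 3>4, acc = 12+2 = 14
j=3,i=5: not 3>5, acc = 14+2 = 16
j=3,i=6: not 3>6, acc = 16+2 = 18
j=3,i=7: not 3>7, acc = 18+2 = 20
j=4,i=3: 4>3, acc = 20+1 = 21
j=4,i=4: not 4>4, acc = 21+2 = 23
j=4,i=5: not 4>5, acc = 23+2 = 25
j=4,i=6: not 4>6, acc = 25+2 = 27
j=4,i=7: not 4>7, acc = 27+2 = 29

29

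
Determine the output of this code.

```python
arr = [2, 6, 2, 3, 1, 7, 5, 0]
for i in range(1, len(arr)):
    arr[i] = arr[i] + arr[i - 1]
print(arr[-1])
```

26

i=1: arr[1] = 6+2 = 8 → [2, 8, 2, 3, 1, 7, 5, 0]
i=2: arr[2] = 2+8 = 10 → [2, 8, 10, 3, 1, 7, 5, 0]
i=3: arr[3] = 3+10 = 13 → [2, 8, 10, 13, 1, 7, 5, 0]
i=4: arr[4] = 1+13 = 14 → [2, 8, 10, 13, 14, 7, 5, 0]
i=5: arr[5] = 7+14 = 21 → [2, 8, 10, 13, 14, 21, 5, 0]
i=6: arr[6] = 5+21 = 26 → [2, 8, 10, 13, 14, 21, 26, 0]
i=7: arr[7] = 0+26 = 26 → [2, 8, 10, 13, 14, 21, 26, 26]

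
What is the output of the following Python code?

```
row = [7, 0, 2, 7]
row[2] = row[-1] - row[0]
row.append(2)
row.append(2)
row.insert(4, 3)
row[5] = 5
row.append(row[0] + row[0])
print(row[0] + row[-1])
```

row[2] = row[-1]-row[0] = 7-7 = 0 → [7, 0, 0, 7]
append 2 → [7, 0, 0, 7, 2]
append 2 → [7, 0, 0, 7, 2, 2]
insert 3 at 4 → [7, 0, 0, 7, 3, 2, 2]
row[5] = 5 → [7, 0, 0, 7, 3, 5, 2]
append row[0]+row[0] = 7+7 = 14 → [7, 0, 0, 7, 3, 5, 2, 14]
row[0]+row[-1] = 7+14 = 21

21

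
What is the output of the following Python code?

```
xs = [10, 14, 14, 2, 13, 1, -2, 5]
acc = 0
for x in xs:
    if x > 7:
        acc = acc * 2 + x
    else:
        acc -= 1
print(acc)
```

172

x=10: >7, acc = 0*2+10 = 10
x=14: >7, acc = 10*2+14 = 34
x=14: >7, acc = 34*2+14 = 82
x=2: not >7, acc = 82-1 = 81
x=13: >7, acc = 81*2+13 = 175
x=1: not >7, acc = 175-1 = 174
x=-2: not >7, acc = 174-1 = 173
x=5: not >7, acc = 173-1 = 172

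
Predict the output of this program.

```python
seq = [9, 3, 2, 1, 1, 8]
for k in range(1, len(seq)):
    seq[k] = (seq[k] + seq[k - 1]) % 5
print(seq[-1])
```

4

k=1: seq[1] = (3+9)%5 = 2 → [9, 2, 2, 1, 1, 8]
k=2: seq[2] = (2+2)%5 = 4 → [9, 2, 4, 1, 1, 8]
k=3: seq[3] = (1+4)%5 = 0 → [9, 2, 4, 0, 1, 8]
k=4: seq[4] = (1+0)%5 = 1 → [9, 2, 4, 0, 1, 8]
k=5: seq[5] = (8+1)%5 = 4 → [9, 2, 4, 0, 1, 4]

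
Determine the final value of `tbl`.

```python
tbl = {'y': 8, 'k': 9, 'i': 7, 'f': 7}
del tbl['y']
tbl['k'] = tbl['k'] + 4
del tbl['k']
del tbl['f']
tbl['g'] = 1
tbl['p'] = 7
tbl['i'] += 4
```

{'i': 11, 'g': 1, 'p': 7}

del 'y' → {'k': 9, 'i': 7, 'f': 7}
tbl['k'] = tbl['k']+4 = 13 → {'k': 13, 'i': 7, 'f': 7}
del 'k' → {'i': 7, 'f': 7}
del 'f' → {'i': 7}
tbl['g'] = 1 → {'i': 7, 'g': 1}
tbl['p'] = 7 → {'i': 7, 'g': 1, 'p': 7}
tbl['i'] = 7+4 = 11 → {'i': 11, 'g': 1, 'p': 7}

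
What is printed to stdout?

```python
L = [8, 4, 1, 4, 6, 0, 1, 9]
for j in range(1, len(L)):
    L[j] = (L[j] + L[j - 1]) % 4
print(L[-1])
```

j=1: L[1] = (4+8)%4 = 0 → [8, 0, 1, 4, 6, 0, 1, 9]
j=2: L[2] = (1+0)%4 = 1 → [8, 0, 1, 4, 6, 0, 1, 9]
j=3: L[3] = (4+1)%4 = 1 → [8, 0, 1, 1, 6, 0, 1, 9]
j=4: L[4] = (6+1)%4 = 3 → [8, 0, 1, 1, 3, 0, 1, 9]
j=5: L[5] = (0+3)%4 = 3 → [8, 0, 1, 1, 3, 3, 1, 9]
j=6: L[6] = (1+3)%4 = 0 → [8, 0, 1, 1, 3, 3, 0, 9]
j=7: L[7] = (9+0)%4 = 1 → [8, 0, 1, 1, 3, 3, 0, 1]

1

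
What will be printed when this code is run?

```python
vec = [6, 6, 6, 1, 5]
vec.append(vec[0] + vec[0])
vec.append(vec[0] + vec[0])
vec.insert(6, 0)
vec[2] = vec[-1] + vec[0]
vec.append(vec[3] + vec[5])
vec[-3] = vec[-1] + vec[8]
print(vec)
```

append vec[0]+vec[0] = 6+6 = 12 → [6, 6, 6, 1, 5, 12]
append vec[0]+vec[0] = 6+6 = 12 → [6, 6, 6, 1, 5, 12, 12]
insert 0 at 6 → [6, 6, 6, 1, 5, 12, 0, 12]
vec[2] = vec[-1]+vec[0] = 12+6 = 18 → [6, 6, 18, 1, 5, 12, 0, 12]
append vec[3]+vec[5] = 1+12 = 13 → [6, 6, 18, 1, 5, 12, 0, 12, 13]
vec[-3] = vec[-1]+vec[8] = 13+13 = 26 → [6, 6, 18, 1, 5, 12, 26, 12, 13]

[6, 6, 18, 1, 5, 12, 26, 12, 13]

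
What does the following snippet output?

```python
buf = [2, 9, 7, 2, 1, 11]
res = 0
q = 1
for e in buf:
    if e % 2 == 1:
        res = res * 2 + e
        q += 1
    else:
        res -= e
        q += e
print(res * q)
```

657

e=2: not odd, res = 0-2 = -2; q=3
e=9: odd, res = (-2)*2+9 = 5; q=4
e=7: odd, res = 5*2+7 = 17; q=5
e=2: not odd, res = 17-2 = 15; q=7
e=1: odd, res = 15*2+1 = 31; q=8
e=11: odd, res = 31*2+11 = 73; q=9
res*q = 73*9 = 657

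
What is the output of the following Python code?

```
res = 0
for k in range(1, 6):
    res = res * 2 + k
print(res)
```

k=1: res = 0*2+1 = 1
k=2: res = 1*2+2 = 4
k=3: res = 4*2+3 = 11
k=4: res = 11*2+4 = 26
k=5: res = 26*2+5 = 57

57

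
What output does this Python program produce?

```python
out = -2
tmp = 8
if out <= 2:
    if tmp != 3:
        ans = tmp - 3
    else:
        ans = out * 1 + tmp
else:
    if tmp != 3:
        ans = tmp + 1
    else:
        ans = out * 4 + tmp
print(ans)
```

5

out=-2, tmp=8
out <= 2 is True; tmp != 3 is True
→ ans = tmp - 3 = 5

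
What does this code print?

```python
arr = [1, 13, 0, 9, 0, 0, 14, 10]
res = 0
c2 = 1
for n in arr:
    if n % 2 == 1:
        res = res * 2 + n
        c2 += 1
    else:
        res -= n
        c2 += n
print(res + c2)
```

43

n=1: odd, res = 0*2+1 = 1; c2=2
n=13: odd, res = 1*2+13 = 15; c2=3
n=0: not odd, res = 15-0 = 15; c2=3
n=9: odd, res = 15*2+9 = 39; c2=4
n=0: not odd, res = 39-0 = 39; c2=4
n=0: not odd, res = 39-0 = 39; c2=4
n=14: not odd, res = 39-14 = 25; c2=18
n=10: not odd, res = 25-10 = 15; c2=28
res+c2 = 15+28 = 43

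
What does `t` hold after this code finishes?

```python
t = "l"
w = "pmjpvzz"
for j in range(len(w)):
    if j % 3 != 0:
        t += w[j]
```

j=0: skip
j=1: add 'm' → 'lm'
j=2: add 'j' → 'lmj'
j=3: skip
j=4: add 'v' → 'lmjv'
j=5: add 'z' → 'lmjvz'
j=6: skip

'lmjvz'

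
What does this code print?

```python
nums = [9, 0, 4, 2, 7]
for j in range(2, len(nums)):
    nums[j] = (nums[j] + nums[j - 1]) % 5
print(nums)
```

[9, 0, 4, 1, 3]

j=2: nums[2] = (4+0)%5 = 4 → [9, 0, 4, 2, 7]
j=3: nums[3] = (2+4)%5 = 1 → [9, 0, 4, 1, 7]
j=4: nums[4] = (7+1)%5 = 3 → [9, 0, 4, 1, 3]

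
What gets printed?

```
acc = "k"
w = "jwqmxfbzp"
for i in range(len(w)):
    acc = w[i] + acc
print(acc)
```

pzbfxmqwjk

i=0: prepend 'j' → 'jk'
i=1: prepend 'w' → 'wjk'
i=2: prepend 'q' → 'qwjk'
i=3: prepend 'm' → 'mqwjk'
i=4: prepend 'x' → 'xmqwjk'
i=5: prepend 'f' → 'fxmqwjk'
i=6: prepend 'b' → 'bfxmqwjk'
i=7: prepend 'z' → 'zbfxmqwjk'
i=8: prepend 'p' → 'pzbfxmqwjk'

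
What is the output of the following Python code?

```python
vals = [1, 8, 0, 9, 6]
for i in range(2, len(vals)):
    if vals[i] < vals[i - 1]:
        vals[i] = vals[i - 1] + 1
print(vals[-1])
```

10

i=2: 0<8, vals[2] = 8+1 = 9 → [1, 8, 9, 9, 6]
i=3: 9>=9, unchanged → [1, 8, 9, 9, 6]
i=4: 6<9, vals[4] = 9+1 = 10 → [1, 8, 9, 9, 10]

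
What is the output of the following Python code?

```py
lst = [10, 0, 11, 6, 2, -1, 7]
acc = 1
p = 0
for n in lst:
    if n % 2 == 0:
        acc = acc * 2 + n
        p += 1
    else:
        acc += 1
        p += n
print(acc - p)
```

95

n=10: even, acc = 1*2+10 = 12; p=1
n=0: even, acc = 12*2+0 = 24; p=2
n=11: not even, acc = 24+1 = 25; p=13
n=6: even, acc = 25*2+6 = 56; p=14
n=2: even, acc = 56*2+2 = 114; p=15
n=-1: not even, acc = 114+1 = 115; p=14
n=7: not even, acc = 115+1 = 116; p=21
acc-p = 116-21 = 95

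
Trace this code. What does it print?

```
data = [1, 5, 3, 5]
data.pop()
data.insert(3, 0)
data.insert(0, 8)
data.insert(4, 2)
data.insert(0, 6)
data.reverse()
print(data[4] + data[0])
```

pop() removes 5 → [1, 5, 3]
insert 0 at 3 → [1, 5, 3, 0]
insert 8 at 0 → [8, 1, 5, 3, 0]
insert 2 at 4 → [8, 1, 5, 3, 2, 0]
insert 6 at 0 → [6, 8, 1, 5, 3, 2, 0]
reverse → [0, 2, 3, 5, 1, 8, 6]
data[4]+data[0] = 1+0 = 1

1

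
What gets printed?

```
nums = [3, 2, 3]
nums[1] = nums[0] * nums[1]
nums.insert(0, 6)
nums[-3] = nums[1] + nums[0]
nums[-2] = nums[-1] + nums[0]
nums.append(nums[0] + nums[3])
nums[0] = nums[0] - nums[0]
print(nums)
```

[0, 9, 9, 3, 9]

nums[1] = nums[0]*nums[1] = 3*2 = 6 → [3, 6, 3]
insert 6 at 0 → [6, 3, 6, 3]
nums[-3] = nums[1]+nums[0] = 3+6 = 9 → [6, 9, 6, 3]
nums[-2] = nums[-1]+nums[0] = 3+6 = 9 → [6, 9, 9, 3]
append nums[0]+nums[3] = 6+3 = 9 → [6, 9, 9, 3, 9]
nums[0] = nums[0]-nums[0] = 6-6 = 0 → [0, 9, 9, 3, 9]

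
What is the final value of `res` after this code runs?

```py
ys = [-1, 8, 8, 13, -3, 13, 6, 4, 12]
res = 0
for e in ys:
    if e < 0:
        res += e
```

-4

e=-1: <0, res = 0+(-1) = -1
e=8: not <0
e=8: not <0
e=13: not <0
e=-3: <0, res = (-1)+(-3) = -4
e=13: not <0
e=6: not <0
e=4: not <0
e=12: not <0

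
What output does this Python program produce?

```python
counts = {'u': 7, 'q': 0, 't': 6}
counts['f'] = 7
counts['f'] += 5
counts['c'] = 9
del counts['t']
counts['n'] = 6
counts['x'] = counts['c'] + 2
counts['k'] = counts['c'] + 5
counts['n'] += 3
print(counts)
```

counts['f'] = 7 → {'u': 7, 'q': 0, 't': 6, 'f': 7}
counts['f'] = 7+5 = 12 → {'u': 7, 'q': 0, 't': 6, 'f': 12}
counts['c'] = 9 → {'u': 7, 'q': 0, 't': 6, 'f': 12, 'c': 9}
del 't' → {'u': 7, 'q': 0, 'f': 12, 'c': 9}
counts['n'] = 6 → {'u': 7, 'q': 0, 'f': 12, 'c': 9, 'n': 6}
counts['x'] = counts['c']+2 = 11 → {'u': 7, 'q': 0, 'f': 12, 'c': 9, 'n': 6, 'x': 11}
counts['k'] = counts['c']+5 = 14 → {'u': 7, 'q': 0, 'f': 12, 'c': 9, 'n': 6, 'x': 11, 'k': 14}
counts['n'] = 6+3 = 9 → {'u': 7, 'q': 0, 'f': 12, 'c': 9, 'n': 9, 'x': 11, 'k': 14}

{'u': 7, 'q': 0, 'f': 12, 'c': 9, 'n': 9, 'x': 11, 'k': 14}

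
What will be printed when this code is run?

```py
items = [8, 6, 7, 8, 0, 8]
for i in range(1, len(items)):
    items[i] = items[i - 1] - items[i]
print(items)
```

[8, 2, -5, -13, -13, -21]

i=1: items[1] = 8-6 = 2 → [8, 2, 7, 8, 0, 8]
i=2: items[2] = 2-7 = -5 → [8, 2, -5, 8, 0, 8]
i=3: items[3] = (-5)-8 = -13 → [8, 2, -5, -13, 0, 8]
i=4: items[4] = (-13)-0 = -13 → [8, 2, -5, -13, -13, 8]
i=5: items[5] = (-13)-8 = -21 → [8, 2, -5, -13, -13, -21]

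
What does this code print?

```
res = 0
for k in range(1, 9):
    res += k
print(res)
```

k=1: res = 0+1 = 1
k=2: res = 1+2 = 3
k=3: res = 3+3 = 6
k=4: res = 6+4 = 10
k=5: res = 10+5 = 15
k=6: res = 15+6 = 21
k=7: res = 21+7 = 28
k=8: res = 28+8 = 36

36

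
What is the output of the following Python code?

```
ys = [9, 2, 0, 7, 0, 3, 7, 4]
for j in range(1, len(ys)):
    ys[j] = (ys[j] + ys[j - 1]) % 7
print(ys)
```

j=1: ys[1] = (2+9)%7 = 4 → [9, 4, 0, 7, 0, 3, 7, 4]
j=2: ys[2] = (0+4)%7 = 4 → [9, 4, 4, 7, 0, 3, 7, 4]
j=3: ys[3] = (7+4)%7 = 4 → [9, 4, 4, 4, 0, 3, 7, 4]
j=4: ys[4] = (0+4)%7 = 4 → [9, 4, 4, 4, 4, 3, 7, 4]
j=5: ys[5] = (3+4)%7 = 0 → [9, 4, 4, 4, 4, 0, 7, 4]
j=6: ys[6] = (7+0)%7 = 0 → [9, 4, 4, 4, 4, 0, 0, 4]
j=7: ys[7] = (4+0)%7 = 4 → [9, 4, 4, 4, 4, 0, 0, 4]

[9, 4, 4, 4, 4, 0, 0, 4]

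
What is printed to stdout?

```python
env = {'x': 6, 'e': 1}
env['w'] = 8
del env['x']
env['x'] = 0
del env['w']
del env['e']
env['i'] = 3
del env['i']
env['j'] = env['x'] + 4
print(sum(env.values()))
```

4

env['w'] = 8 → {'x': 6, 'e': 1, 'w': 8}
del 'x' → {'e': 1, 'w': 8}
env['x'] = 0 → {'e': 1, 'w': 8, 'x': 0}
del 'w' → {'e': 1, 'x': 0}
del 'e' → {'x': 0}
env['i'] = 3 → {'x': 0, 'i': 3}
del 'i' → {'x': 0}
env['j'] = env['x']+4 = 4 → {'x': 0, 'j': 4}
sum of values = 4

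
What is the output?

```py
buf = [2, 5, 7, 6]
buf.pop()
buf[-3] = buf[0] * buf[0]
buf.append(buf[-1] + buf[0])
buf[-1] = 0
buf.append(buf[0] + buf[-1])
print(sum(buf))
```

20

pop() removes 6 → [2, 5, 7]
buf[-3] = buf[0]*buf[0] = 2*2 = 4 → [4, 5, 7]
append buf[-1]+buf[0] = 7+4 = 11 → [4, 5, 7, 11]
buf[-1] = 0 → [4, 5, 7, 0]
append buf[0]+buf[-1] = 4+0 = 4 → [4, 5, 7, 0, 4]
sum = 20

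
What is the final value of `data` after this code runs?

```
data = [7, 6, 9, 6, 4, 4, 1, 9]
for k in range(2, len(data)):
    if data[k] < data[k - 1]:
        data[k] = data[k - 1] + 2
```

k=2: 9>=6, unchanged → [7, 6, 9, 6, 4, 4, 1, 9]
k=3: 6<9, data[3] = 9+2 = 11 → [7, 6, 9, 11, 4, 4, 1, 9]
k=4: 4<11, data[4] = 11+2 = 13 → [7, 6, 9, 11, 13, 4, 1, 9]
k=5: 4<13, data[5] = 13+2 = 15 → [7, 6, 9, 11, 13, 15, 1, 9]
k=6: 1<15, data[6] = 15+2 = 17 → [7, 6, 9, 11, 13, 15, 17, 9]
k=7: 9<17, data[7] = 17+2 = 19 → [7, 6, 9, 11, 13, 15, 17, 19]

[7, 6, 9, 11, 13, 15, 17, 19]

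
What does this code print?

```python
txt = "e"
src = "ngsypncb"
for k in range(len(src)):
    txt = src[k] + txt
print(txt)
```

k=0: prepend 'n' → 'ne'
k=1: prepend 'g' → 'gne'
k=2: prepend 's' → 'sgne'
k=3: prepend 'y' → 'ysgne'
k=4: prepend 'p' → 'pysgne'
k=5: prepend 'n' → 'npysgne'
k=6: prepend 'c' → 'cnpysgne'
k=7: prepend 'b' → 'bcnpysgne'

bcnpysgne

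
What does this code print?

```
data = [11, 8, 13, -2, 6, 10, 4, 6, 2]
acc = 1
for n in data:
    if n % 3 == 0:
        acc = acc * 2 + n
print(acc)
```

n=11: not %3==0
n=8: not %3==0
n=13: not %3==0
n=-2: not %3==0
n=6: %3==0, acc = 1*2+6 = 8
n=10: not %3==0
n=4: not %3==0
n=6: %3==0, acc = 8*2+6 = 22
n=2: not %3==0

22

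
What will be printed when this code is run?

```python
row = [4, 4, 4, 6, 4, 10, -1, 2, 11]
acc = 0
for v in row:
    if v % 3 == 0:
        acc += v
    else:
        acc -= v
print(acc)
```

v=4: not %3==0, acc = 0-4 = -4
v=4: not %3==0, acc = (-4)-4 = -8
v=4: not %3==0, acc = (-8)-4 = -12
v=6: %3==0, acc = (-12)+6 = -6
v=4: not %3==0, acc = (-6)-4 = -10
v=10: not %3==0, acc = (-10)-10 = -20
v=-1: not %3==0, acc = (-20)-(-1) = -19
v=2: not %3==0, acc = (-19)-2 = -21
v=11: not %3==0, acc = (-21)-11 = -32

-32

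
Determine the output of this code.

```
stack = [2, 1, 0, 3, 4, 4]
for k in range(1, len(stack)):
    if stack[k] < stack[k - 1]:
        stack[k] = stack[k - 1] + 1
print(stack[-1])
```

7

k=1: 1<2, stack[1] = 2+1 = 3 → [2, 3, 0, 3, 4, 4]
k=2: 0<3, stack[2] = 3+1 = 4 → [2, 3, 4, 3, 4, 4]
k=3: 3<4, stack[3] = 4+1 = 5 → [2, 3, 4, 5, 4, 4]
k=4: 4<5, stack[4] = 5+1 = 6 → [2, 3, 4, 5, 6, 4]
k=5: 4<6, stack[5] = 6+1 = 7 → [2, 3, 4, 5, 6, 7]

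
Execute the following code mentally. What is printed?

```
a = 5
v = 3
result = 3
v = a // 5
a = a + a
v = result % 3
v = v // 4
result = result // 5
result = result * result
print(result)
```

0

v = 5//5 = 1
a = 5+5 = 10
v = 3%3 = 0
v = 0//4 = 0
result = 3//5 = 0
result = 0*0 = 0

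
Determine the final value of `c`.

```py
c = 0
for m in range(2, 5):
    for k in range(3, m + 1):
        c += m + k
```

21

m=3,k=3: c = 0+6 = 6
m=4,k=3: c = 6+7 = 13
m=4,k=4: c = 13+8 = 21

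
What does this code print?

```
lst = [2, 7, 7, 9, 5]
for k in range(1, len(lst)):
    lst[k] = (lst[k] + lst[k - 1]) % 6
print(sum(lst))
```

k=1: lst[1] = (7+2)%6 = 3 → [2, 3, 7, 9, 5]
k=2: lst[2] = (7+3)%6 = 4 → [2, 3, 4, 9, 5]
k=3: lst[3] = (9+4)%6 = 1 → [2, 3, 4, 1, 5]
k=4: lst[4] = (5+1)%6 = 0 → [2, 3, 4, 1, 0]
sum = 10

10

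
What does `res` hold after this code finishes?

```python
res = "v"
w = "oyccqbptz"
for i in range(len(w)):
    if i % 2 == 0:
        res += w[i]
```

i=0: add 'o' → 'vo'
i=1: skip
i=2: add 'c' → 'voc'
i=3: skip
i=4: add 'q' → 'vocq'
i=5: skip
i=6: add 'p' → 'vocqp'
i=7: skip
i=8: add 'z' → 'vocqpz'

'vocqpz'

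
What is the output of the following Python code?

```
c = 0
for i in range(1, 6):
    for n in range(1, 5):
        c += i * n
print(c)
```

150

i=1,n=1: c = 0+1 = 1
i=1,n=2: c = 1+2 = 3
i=1,n=3: c = 3+3 = 6
i=1,n=4: c = 6+4 = 10
i=2,n=1: c = 10+2 = 12
i=2,n=2: c = 12+4 = 16
i=2,n=3: c = 16+6 = 22
i=2,n=4: c = 22+8 = 30
i=3,n=1: c = 30+3 = 33
i=3,n=2: c = 33+6 = 39
i=3,n=3: c = 39+9 = 48
i=3,n=4: c = 48+12 = 60
i=4,n=1: c = 60+4 = 64
i=4,n=2: c = 64+8 = 72
i=4,n=3: c = 72+12 = 84
i=4,n=4: c = 84+16 = 100
i=5,n=1: c = 100+5 = 105
i=5,n=2: c = 105+10 = 115
i=5,n=3: c = 115+15 = 130
i=5,n=4: c = 130+20 = 150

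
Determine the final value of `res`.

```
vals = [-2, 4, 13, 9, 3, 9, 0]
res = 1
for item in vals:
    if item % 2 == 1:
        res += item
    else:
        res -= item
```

item=-2: not odd, res = 1-(-2) = 3
item=4: not odd, res = 3-4 = -1
item=13: odd, res = (-1)+13 = 12
item=9: odd, res = 12+9 = 21
item=3: odd, res = 21+3 = 24
item=9: odd, res = 24+9 = 33
item=0: not odd, res = 33-0 = 33

33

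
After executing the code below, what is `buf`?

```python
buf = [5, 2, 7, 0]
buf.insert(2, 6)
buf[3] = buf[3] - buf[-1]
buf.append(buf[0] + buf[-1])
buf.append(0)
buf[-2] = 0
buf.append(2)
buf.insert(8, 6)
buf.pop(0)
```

insert 6 at 2 → [5, 2, 6, 7, 0]
buf[3] = buf[3]-buf[-1] = 7-0 = 7 → [5, 2, 6, 7, 0]
append buf[0]+buf[-1] = 5+0 = 5 → [5, 2, 6, 7, 0, 5]
append 0 → [5, 2, 6, 7, 0, 5, 0]
buf[-2] = 0 → [5, 2, 6, 7, 0, 0, 0]
append 2 → [5, 2, 6, 7, 0, 0, 0, 2]
insert 6 at 8 → [5, 2, 6, 7, 0, 0, 0, 2, 6]
pop(0) removes 5 → [2, 6, 7, 0, 0, 0, 2, 6]

[2, 6, 7, 0, 0, 0, 2, 6]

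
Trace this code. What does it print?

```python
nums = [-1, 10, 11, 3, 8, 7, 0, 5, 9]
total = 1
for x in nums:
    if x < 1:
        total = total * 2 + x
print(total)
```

2

x=-1: <1, total = 1*2+(-1) = 1
x=10: not <1
x=11: not <1
x=3: not <1
x=8: not <1
x=7: not <1
x=0: <1, total = 1*2+0 = 2
x=5: not <1
x=9: not <1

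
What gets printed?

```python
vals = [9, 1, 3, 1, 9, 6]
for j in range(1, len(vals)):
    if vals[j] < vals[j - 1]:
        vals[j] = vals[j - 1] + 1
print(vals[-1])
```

j=1: 1<9, vals[1] = 9+1 = 10 → [9, 10, 3, 1, 9, 6]
j=2: 3<10, vals[2] = 10+1 = 11 → [9, 10, 11, 1, 9, 6]
j=3: 1<11, vals[3] = 11+1 = 12 → [9, 10, 11, 12, 9, 6]
j=4: 9<12, vals[4] = 12+1 = 13 → [9, 10, 11, 12, 13, 6]
j=5: 6<13, vals[5] = 13+1 = 14 → [9, 10, 11, 12, 13, 14]

14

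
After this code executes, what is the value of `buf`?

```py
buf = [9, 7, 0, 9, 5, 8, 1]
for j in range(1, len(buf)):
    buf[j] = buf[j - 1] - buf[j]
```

j=1: buf[1] = 9-7 = 2 → [9, 2, 0, 9, 5, 8, 1]
j=2: buf[2] = 2-0 = 2 → [9, 2, 2, 9, 5, 8, 1]
j=3: buf[3] = 2-9 = -7 → [9, 2, 2, -7, 5, 8, 1]
j=4: buf[4] = (-7)-5 = -12 → [9, 2, 2, -7, -12, 8, 1]
j=5: buf[5] = (-12)-8 = -20 → [9, 2, 2, -7, -12, -20, 1]
j=6: buf[6] = (-20)-1 = -21 → [9, 2, 2, -7, -12, -20, -21]

[9, 2, 2, -7, -12, -20, -21]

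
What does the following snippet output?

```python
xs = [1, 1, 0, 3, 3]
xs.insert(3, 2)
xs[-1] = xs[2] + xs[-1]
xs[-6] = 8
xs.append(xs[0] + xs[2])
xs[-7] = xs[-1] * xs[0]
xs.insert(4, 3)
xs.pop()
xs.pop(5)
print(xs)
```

[64, 1, 0, 2, 3, 3]

insert 2 at 3 → [1, 1, 0, 2, 3, 3]
xs[-1] = xs[2]+xs[-1] = 0+3 = 3 → [1, 1, 0, 2, 3, 3]
xs[-6] = 8 → [8, 1, 0, 2, 3, 3]
append xs[0]+xs[2] = 8+0 = 8 → [8, 1, 0, 2, 3, 3, 8]
xs[-7] = xs[-1]*xs[0] = 8*8 = 64 → [64, 1, 0, 2, 3, 3, 8]
insert 3 at 4 → [64, 1, 0, 2, 3, 3, 3, 8]
pop() removes 8 → [64, 1, 0, 2, 3, 3, 3]
pop(5) removes 3 → [64, 1, 0, 2, 3, 3]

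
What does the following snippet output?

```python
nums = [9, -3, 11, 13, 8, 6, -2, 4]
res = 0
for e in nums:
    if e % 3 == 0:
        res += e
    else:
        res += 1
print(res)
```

e=9: %3==0, res = 0+9 = 9
e=-3: %3==0, res = 9+(-3) = 6
e=11: not %3==0, res = 6+1 = 7
e=13: not %3==0, res = 7+1 = 8
e=8: not %3==0, res = 8+1 = 9
e=6: %3==0, res = 9+6 = 15
e=-2: not %3==0, res = 15+1 = 16
e=4: not %3==0, res = 16+1 = 17

17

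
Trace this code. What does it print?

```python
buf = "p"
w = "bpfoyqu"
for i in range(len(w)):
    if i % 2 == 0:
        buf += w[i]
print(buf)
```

pbfyu

i=0: add 'b' → 'pb'
i=1: skip
i=2: add 'f' → 'pbf'
i=3: skip
i=4: add 'y' → 'pbfy'
i=5: skip
i=6: add 'u' → 'pbfyu'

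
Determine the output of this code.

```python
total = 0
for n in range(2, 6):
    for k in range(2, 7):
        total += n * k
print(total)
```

n=2,k=2: total = 0+4 = 4
n=2,k=3: total = 4+6 = 10
n=2,k=4: total = 10+8 = 18
n=2,k=5: total = 18+10 = 28
n=2,k=6: total = 28+12 = 40
n=3,k=2: total = 40+6 = 46
n=3,k=3: total = 46+9 = 55
n=3,k=4: total = 55+12 = 67
n=3,k=5: total = 67+15 = 82
n=3,k=6: total = 82+18 = 100
n=4,k=2: total = 100+8 = 108
n=4,k=3: total = 108+12 = 120
n=4,k=4: total = 120+16 = 136
n=4,k=5: total = 136+20 = 156
n=4,k=6: total = 156+24 = 180
n=5,k=2: total = 180+10 = 190
n=5,k=3: total = 190+15 = 205
n=5,k=4: total = 205+20 = 225
n=5,k=5: total = 225+25 = 250
n=5,k=6: total = 250+30 = 280

280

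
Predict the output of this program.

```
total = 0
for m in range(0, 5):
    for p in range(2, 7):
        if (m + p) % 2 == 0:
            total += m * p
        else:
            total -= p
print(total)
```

56

m=0,p=2: even sum, total = 0+0 = 0
m=0,p=3: odd sum, total = 0-3 = -3
m=0,p=4: even sum, total = (-3)+0 = -3
m=0,p=5: odd sum, total = (-3)-5 = -8
m=0,p=6: even sum, total = (-8)+0 = -8
m=1,p=2: odd sum, total = (-8)-2 = -10
m=1,p=3: even sum, total = (-10)+3 = -7
m=1,p=4: odd sum, total = (-7)-4 = -11
m=1,p=5: even sum, total = (-11)+5 = -6
m=1,p=6: odd sum, total = (-6)-6 = -12
m=2,p=2: even sum, total = (-12)+4 = -8
m=2,p=3: odd sum, total = (-8)-3 = -11
m=2,p=4: even sum, total = (-11)+8 = -3
m=2,p=5: odd sum, total = (-3)-5 = -8
m=2,p=6: even sum, total = (-8)+12 = 4
m=3,p=2: odd sum, total = 4-2 = 2
m=3,p=3: even sum, total = 2+9 = 11
m=3,p=4: odd sum, total = 11-4 = 7
m=3,p=5: even sum, total = 7+15 = 22
m=3,p=6: odd sum, total = 22-6 = 16
m=4,p=2: even sum, total = 16+8 = 24
m=4,p=3: odd sum, total = 24-3 = 21
m=4,p=4: even sum, total = 21+16 = 37
m=4,p=5: odd sum, total = 37-5 = 32
m=4,p=6: even sum, total = 32+24 = 56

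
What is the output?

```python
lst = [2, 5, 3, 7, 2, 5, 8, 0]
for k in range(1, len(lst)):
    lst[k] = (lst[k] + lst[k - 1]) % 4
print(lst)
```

k=1: lst[1] = (5+2)%4 = 3 → [2, 3, 3, 7, 2, 5, 8, 0]
k=2: lst[2] = (3+3)%4 = 2 → [2, 3, 2, 7, 2, 5, 8, 0]
k=3: lst[3] = (7+2)%4 = 1 → [2, 3, 2, 1, 2, 5, 8, 0]
k=4: lst[4] = (2+1)%4 = 3 → [2, 3, 2, 1, 3, 5, 8, 0]
k=5: lst[5] = (5+3)%4 = 0 → [2, 3, 2, 1, 3, 0, 8, 0]
k=6: lst[6] = (8+0)%4 = 0 → [2, 3, 2, 1, 3, 0, 0, 0]
k=7: lst[7] = (0+0)%4 = 0 → [2, 3, 2, 1, 3, 0, 0, 0]

[2, 3, 2, 1, 3, 0, 0, 0]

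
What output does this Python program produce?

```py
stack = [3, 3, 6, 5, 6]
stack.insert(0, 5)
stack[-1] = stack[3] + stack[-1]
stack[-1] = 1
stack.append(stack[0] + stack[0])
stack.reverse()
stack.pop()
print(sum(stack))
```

28

insert 5 at 0 → [5, 3, 3, 6, 5, 6]
stack[-1] = stack[3]+stack[-1] = 6+6 = 12 → [5, 3, 3, 6, 5, 12]
stack[-1] = 1 → [5, 3, 3, 6, 5, 1]
append stack[0]+stack[0] = 5+5 = 10 → [5, 3, 3, 6, 5, 1, 10]
reverse → [10, 1, 5, 6, 3, 3, 5]
pop() removes 5 → [10, 1, 5, 6, 3, 3]
sum = 28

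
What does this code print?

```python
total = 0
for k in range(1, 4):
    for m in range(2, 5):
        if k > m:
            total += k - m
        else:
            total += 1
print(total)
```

9

k=1,m=2: not 1>2, total = 0+1 = 1
k=1,m=3: not 1>3, total = 1+1 = 2
k=1,m=4: not 1>4, total = 2+1 = 3
k=2,m=2: not 2>2, total = 3+1 = 4
k=2,m=3: not 2>3, total = 4+1 = 5
k=2,m=4: not 2>4, total = 5+1 = 6
k=3,m=2: 3>2, total = 6+1 = 7
k=3,m=3: not 3>3, total = 7+1 = 8
k=3,m=4: not 3>4, total = 8+1 = 9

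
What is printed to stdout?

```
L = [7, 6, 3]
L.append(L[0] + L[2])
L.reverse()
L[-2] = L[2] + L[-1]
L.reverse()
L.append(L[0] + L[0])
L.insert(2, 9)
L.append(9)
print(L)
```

append L[0]+L[2] = 7+3 = 10 → [7, 6, 3, 10]
reverse → [10, 3, 6, 7]
L[-2] = L[2]+L[-1] = 6+7 = 13 → [10, 3, 13, 7]
reverse → [7, 13, 3, 10]
append L[0]+L[0] = 7+7 = 14 → [7, 13, 3, 10, 14]
insert 9 at 2 → [7, 13, 9, 3, 10, 14]
append 9 → [7, 13, 9, 3, 10, 14, 9]

[7, 13, 9, 3, 10, 14, 9]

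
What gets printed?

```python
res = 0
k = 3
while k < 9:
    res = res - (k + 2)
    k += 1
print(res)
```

-45

k=3: res = 0-5 = -5
k=4: res = (-5)-6 = -11
k=5: res = (-11)-7 = -18
k=6: res = (-18)-8 = -26
k=7: res = (-26)-9 = -35
k=8: res = (-35)-10 = -45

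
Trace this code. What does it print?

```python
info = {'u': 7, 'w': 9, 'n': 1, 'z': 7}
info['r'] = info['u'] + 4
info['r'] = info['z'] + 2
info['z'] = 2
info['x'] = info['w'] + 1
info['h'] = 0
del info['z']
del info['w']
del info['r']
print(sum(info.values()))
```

info['r'] = info['u']+4 = 11 → {'u': 7, 'w': 9, 'n': 1, 'z': 7, 'r': 11}
info['r'] = info['z']+2 = 9 → {'u': 7, 'w': 9, 'n': 1, 'z': 7, 'r': 9}
info['z'] = 2 → {'u': 7, 'w': 9, 'n': 1, 'z': 2, 'r': 9}
info['x'] = info['w']+1 = 10 → {'u': 7, 'w': 9, 'n': 1, 'z': 2, 'r': 9, 'x': 10}
info['h'] = 0 → {'u': 7, 'w': 9, 'n': 1, 'z': 2, 'r': 9, 'x': 10, 'h': 0}
del 'z' → {'u': 7, 'w': 9, 'n': 1, 'r': 9, 'x': 10, 'h': 0}
del 'w' → {'u': 7, 'n': 1, 'r': 9, 'x': 10, 'h': 0}
del 'r' → {'u': 7, 'n': 1, 'x': 10, 'h': 0}
sum of values = 18

18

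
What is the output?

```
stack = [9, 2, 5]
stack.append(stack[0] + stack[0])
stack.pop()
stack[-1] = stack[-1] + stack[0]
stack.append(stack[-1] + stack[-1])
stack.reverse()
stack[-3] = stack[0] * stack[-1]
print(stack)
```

append stack[0]+stack[0] = 9+9 = 18 → [9, 2, 5, 18]
pop() removes 18 → [9, 2, 5]
stack[-1] = stack[-1]+stack[0] = 5+9 = 14 → [9, 2, 14]
append stack[-1]+stack[-1] = 14+14 = 28 → [9, 2, 14, 28]
reverse → [28, 14, 2, 9]
stack[-3] = stack[0]*stack[-1] = 28*9 = 252 → [28, 252, 2, 9]

[28, 252, 2, 9]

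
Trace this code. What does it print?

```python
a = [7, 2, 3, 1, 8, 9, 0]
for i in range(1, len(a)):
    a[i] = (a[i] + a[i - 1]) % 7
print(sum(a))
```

i=1: a[1] = (2+7)%7 = 2 → [7, 2, 3, 1, 8, 9, 0]
i=2: a[2] = (3+2)%7 = 5 → [7, 2, 5, 1, 8, 9, 0]
i=3: a[3] = (1+5)%7 = 6 → [7, 2, 5, 6, 8, 9, 0]
i=4: a[4] = (8+6)%7 = 0 → [7, 2, 5, 6, 0, 9, 0]
i=5: a[5] = (9+0)%7 = 2 → [7, 2, 5, 6, 0, 2, 0]
i=6: a[6] = (0+2)%7 = 2 → [7, 2, 5, 6, 0, 2, 2]
sum = 24

24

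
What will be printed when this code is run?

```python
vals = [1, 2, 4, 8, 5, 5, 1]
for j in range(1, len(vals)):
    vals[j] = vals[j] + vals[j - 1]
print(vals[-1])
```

26

j=1: vals[1] = 2+1 = 3 → [1, 3, 4, 8, 5, 5, 1]
j=2: vals[2] = 4+3 = 7 → [1, 3, 7, 8, 5, 5, 1]
j=3: vals[3] = 8+7 = 15 → [1, 3, 7, 15, 5, 5, 1]
j=4: vals[4] = 5+15 = 20 → [1, 3, 7, 15, 20, 5, 1]
j=5: vals[5] = 5+20 = 25 → [1, 3, 7, 15, 20, 25, 1]
j=6: vals[6] = 1+25 = 26 → [1, 3, 7, 15, 20, 25, 26]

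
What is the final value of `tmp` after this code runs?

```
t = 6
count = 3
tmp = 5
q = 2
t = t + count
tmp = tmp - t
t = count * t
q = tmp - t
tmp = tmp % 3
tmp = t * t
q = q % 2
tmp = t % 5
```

2

t = 6+3 = 9
tmp = 5-9 = -4
t = 3*9 = 27
q = (-4)-27 = -31
tmp = (-4)%3 = 2
tmp = 27*27 = 729
q = (-31)%2 = 1
tmp = 27%5 = 2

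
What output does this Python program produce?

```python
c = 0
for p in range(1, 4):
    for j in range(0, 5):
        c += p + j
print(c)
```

p=1,j=0: c = 0+1 = 1
p=1,j=1: c = 1+2 = 3
p=1,j=2: c = 3+3 = 6
p=1,j=3: c = 6+4 = 10
p=1,j=4: c = 10+5 = 15
p=2,j=0: c = 15+2 = 17
p=2,j=1: c = 17+3 = 20
p=2,j=2: c = 20+4 = 24
p=2,j=3: c = 24+5 = 29
p=2,j=4: c = 29+6 = 35
p=3,j=0: c = 35+3 = 38
p=3,j=1: c = 38+4 = 42
p=3,j=2: c = 42+5 = 47
p=3,j=3: c = 47+6 = 53
p=3,j=4: c = 53+7 = 60

60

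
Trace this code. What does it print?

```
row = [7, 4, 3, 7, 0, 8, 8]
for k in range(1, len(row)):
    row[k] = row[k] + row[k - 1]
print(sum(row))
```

k=1: row[1] = 4+7 = 11 → [7, 11, 3, 7, 0, 8, 8]
k=2: row[2] = 3+11 = 14 → [7, 11, 14, 7, 0, 8, 8]
k=3: row[3] = 7+14 = 21 → [7, 11, 14, 21, 0, 8, 8]
k=4: row[4] = 0+21 = 21 → [7, 11, 14, 21, 21, 8, 8]
k=5: row[5] = 8+21 = 29 → [7, 11, 14, 21, 21, 29, 8]
k=6: row[6] = 8+29 = 37 → [7, 11, 14, 21, 21, 29, 37]
sum = 140

140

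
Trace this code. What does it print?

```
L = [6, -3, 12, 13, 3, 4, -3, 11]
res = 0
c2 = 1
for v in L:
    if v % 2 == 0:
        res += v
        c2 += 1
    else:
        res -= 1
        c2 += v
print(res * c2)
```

v=6: even, res = 0+6 = 6; c2=2
v=-3: not even, res = 6-1 = 5; c2=-1
v=12: even, res = 5+12 = 17; c2=0
v=13: not even, res = 17-1 = 16; c2=13
v=3: not even, res = 16-1 = 15; c2=16
v=4: even, res = 15+4 = 19; c2=17
v=-3: not even, res = 19-1 = 18; c2=14
v=11: not even, res = 18-1 = 17; c2=25
res*c2 = 17*25 = 425

425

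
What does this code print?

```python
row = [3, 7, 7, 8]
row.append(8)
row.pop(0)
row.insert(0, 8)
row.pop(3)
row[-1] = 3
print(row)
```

[8, 7, 7, 3]

append 8 → [3, 7, 7, 8, 8]
pop(0) removes 3 → [7, 7, 8, 8]
insert 8 at 0 → [8, 7, 7, 8, 8]
pop(3) removes 8 → [8, 7, 7, 8]
row[-1] = 3 → [8, 7, 7, 3]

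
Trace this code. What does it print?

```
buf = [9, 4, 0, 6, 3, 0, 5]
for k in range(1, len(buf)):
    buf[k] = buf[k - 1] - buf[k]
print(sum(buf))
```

k=1: buf[1] = 9-4 = 5 → [9, 5, 0, 6, 3, 0, 5]
k=2: buf[2] = 5-0 = 5 → [9, 5, 5, 6, 3, 0, 5]
k=3: buf[3] = 5-6 = -1 → [9, 5, 5, -1, 3, 0, 5]
k=4: buf[4] = (-1)-3 = -4 → [9, 5, 5, -1, -4, 0, 5]
k=5: buf[5] = (-4)-0 = -4 → [9, 5, 5, -1, -4, -4, 5]
k=6: buf[6] = (-4)-5 = -9 → [9, 5, 5, -1, -4, -4, -9]
sum = 1

1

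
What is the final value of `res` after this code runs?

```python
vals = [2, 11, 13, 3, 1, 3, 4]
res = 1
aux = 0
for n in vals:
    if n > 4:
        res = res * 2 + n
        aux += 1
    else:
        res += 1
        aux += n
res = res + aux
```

n=2: not >4, res = 1+1 = 2; aux=2
n=11: >4, res = 2*2+11 = 15; aux=3
n=13: >4, res = 15*2+13 = 43; aux=4
n=3: not >4, res = 43+1 = 44; aux=7
n=1: not >4, res = 44+1 = 45; aux=8
n=3: not >4, res = 45+1 = 46; aux=11
n=4: not >4, res = 46+1 = 47; aux=15
res+aux = 47+15 = 62

62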